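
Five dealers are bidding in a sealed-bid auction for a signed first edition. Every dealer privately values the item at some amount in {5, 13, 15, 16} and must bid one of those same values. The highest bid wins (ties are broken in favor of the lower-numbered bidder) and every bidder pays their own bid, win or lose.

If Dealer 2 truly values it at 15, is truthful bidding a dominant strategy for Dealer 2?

Consider the case where Dealer 1 bids 5, Dealer 3 bids 5, Dealer 4 bids 5 and Dealer 5 bids 5.
Truthful bid 15: wins, pays 15, utility 15 - 15 = 0.
Bid 13 instead: wins, pays 13, utility 15 - 13 = 2.
Since 2 > 0, bidding 13 is strictly better here, so truthful bidding is not dominant.

No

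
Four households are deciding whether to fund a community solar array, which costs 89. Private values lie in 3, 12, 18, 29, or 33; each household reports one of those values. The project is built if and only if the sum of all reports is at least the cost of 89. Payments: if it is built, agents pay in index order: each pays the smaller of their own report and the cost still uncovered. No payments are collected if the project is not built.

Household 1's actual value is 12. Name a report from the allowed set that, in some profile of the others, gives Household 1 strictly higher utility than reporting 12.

Suppose Household 2 reports 29, Household 3 reports 29 and Household 4 reports 29.
Report 12: project built, pays 12, utility 12 - 12 = 0.
Report 3: project built, pays 3, utility 12 - 3 = 9.
So reporting 3 beats truth here (9 > 0).

3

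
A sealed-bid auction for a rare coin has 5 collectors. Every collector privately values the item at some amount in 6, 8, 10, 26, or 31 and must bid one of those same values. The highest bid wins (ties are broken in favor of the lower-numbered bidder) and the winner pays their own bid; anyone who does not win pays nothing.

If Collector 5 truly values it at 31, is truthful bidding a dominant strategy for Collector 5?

Consider the case where Collector 1 bids 6, Collector 2 bids 6, Collector 3 bids 6 and Collector 4 bids 6.
Truthful bid 31: wins, pays 31, utility 31 - 31 = 0.
Bid 8 instead: wins, pays 8, utility 31 - 8 = 23.
Since 23 > 0, bidding 8 is strictly better here, so truthful bidding is not dominant.

No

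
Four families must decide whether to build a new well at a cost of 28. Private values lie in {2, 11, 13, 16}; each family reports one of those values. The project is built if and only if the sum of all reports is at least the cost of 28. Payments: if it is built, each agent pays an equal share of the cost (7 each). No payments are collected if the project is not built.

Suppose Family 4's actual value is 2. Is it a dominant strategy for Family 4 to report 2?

Yes

Check each profile of the others' reports and compare truth against every alternative report.
Others report (2, 2, 13): truth gives 0, best alternative gives -5.
Others report (2, 2, 16): truth gives 0, best alternative gives -5.
Others report (2, 11, 11): truth gives 0, best alternative gives -5.
Others report (2, 13, 2): truth gives 0, best alternative gives -5.
Others report (2, 16, 2): truth gives 0, best alternative gives -5.
Others report (11, 2, 11): truth gives 0, best alternative gives -5.
(Remaining 58 profiles checked similarly; truth is weakly best in each.)
In every case the truthful report is at least as good as any alternative, so it is a dominant strategy.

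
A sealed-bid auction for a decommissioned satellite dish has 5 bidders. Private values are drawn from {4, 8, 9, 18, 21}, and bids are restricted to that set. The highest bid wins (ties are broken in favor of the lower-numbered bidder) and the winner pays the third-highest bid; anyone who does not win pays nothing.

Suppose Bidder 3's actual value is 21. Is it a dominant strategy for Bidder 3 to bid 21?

Check each profile of the others' bids and compare truth against every alternative bid.
Others bid (4, 4, 4, 21): truth gives 17, best alternative gives 0.
Others bid (4, 4, 21, 4): truth gives 17, best alternative gives 0.
Others bid (4, 18, 4, 4): truth gives 17, best alternative gives 0.
Others bid (18, 4, 4, 4): truth gives 17, best alternative gives 0.
Others bid (4, 4, 8, 21): truth gives 13, best alternative gives 0.
Others bid (4, 4, 21, 8): truth gives 13, best alternative gives 0.
(Remaining 619 profiles checked similarly; truth is weakly best in each.)
In every case the truthful bid is at least as good as any alternative, so it is a dominant strategy.

Yes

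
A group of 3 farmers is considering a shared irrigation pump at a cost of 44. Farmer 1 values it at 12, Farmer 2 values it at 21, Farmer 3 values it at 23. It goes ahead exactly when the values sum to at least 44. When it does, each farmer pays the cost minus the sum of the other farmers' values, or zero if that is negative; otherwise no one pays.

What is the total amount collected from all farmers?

Total value 56 ≥ cost 44, so it is built.
Farmer 1: others sum to 44; max(0, 44 - 44) = 0.
Farmer 2: others sum to 35; max(0, 44 - 35) = 9.
Farmer 3: others sum to 33; max(0, 44 - 33) = 11.
Total collected = 0 + 9 + 11 = 20.

20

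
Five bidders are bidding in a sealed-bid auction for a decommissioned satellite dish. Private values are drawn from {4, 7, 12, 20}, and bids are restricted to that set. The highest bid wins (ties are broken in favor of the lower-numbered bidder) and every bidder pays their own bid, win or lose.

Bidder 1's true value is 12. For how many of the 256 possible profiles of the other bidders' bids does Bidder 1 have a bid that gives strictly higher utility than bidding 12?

191

Others bid (4, 4, 4, 4): truth gives 0; bid 4 gives 8 > 0. Violating.
Others bid (4, 4, 4, 7): truth gives 0; bid 7 gives 5 > 0. Violating.
Others bid (4, 4, 4, 20): truth gives -12; bid 4 gives -4 > -12. Violating.
Others bid (4, 4, 7, 4): truth gives 0; bid 7 gives 5 > 0. Violating.
Others bid (4, 4, 4, 12): truth gives 0; no alternative beats it.
Others bid (4, 4, 7, 12): truth gives 0; no alternative beats it.
(Checking all 256 profiles: 191 have a profitable deviation, 65 do not.)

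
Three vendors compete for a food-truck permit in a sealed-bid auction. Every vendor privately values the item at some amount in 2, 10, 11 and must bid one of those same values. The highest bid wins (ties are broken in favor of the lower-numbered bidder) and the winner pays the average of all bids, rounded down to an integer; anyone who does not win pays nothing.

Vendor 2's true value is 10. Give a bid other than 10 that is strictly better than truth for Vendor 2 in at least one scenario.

Suppose Vendor 1 bids 2 and Vendor 3 bids 11.
Bid 10: loses, pays 0, utility 0.
Bid 11: wins, pays 8, utility 10 - 8 = 2.
So bidding 11 beats truth here (2 > 0).

11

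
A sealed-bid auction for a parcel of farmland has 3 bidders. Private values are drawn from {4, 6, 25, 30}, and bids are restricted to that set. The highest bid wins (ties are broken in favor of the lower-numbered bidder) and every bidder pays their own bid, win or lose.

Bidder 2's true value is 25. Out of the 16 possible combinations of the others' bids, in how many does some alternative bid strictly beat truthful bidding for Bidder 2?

Others bid (4, 4): truth gives 0; bid 6 gives 19 > 0. Violating.
Others bid (4, 6): truth gives 0; bid 6 gives 19 > 0. Violating.
Others bid (4, 30): truth gives -25; bid 4 gives -4 > -25. Violating.
Others bid (6, 30): truth gives -25; bid 4 gives -4 > -25. Violating.
Others bid (4, 25): truth gives 0; no alternative beats it.
Others bid (6, 4): truth gives 0; no alternative beats it.
(Checking all 16 profiles: 12 have a profitable deviation, 4 do not.)

12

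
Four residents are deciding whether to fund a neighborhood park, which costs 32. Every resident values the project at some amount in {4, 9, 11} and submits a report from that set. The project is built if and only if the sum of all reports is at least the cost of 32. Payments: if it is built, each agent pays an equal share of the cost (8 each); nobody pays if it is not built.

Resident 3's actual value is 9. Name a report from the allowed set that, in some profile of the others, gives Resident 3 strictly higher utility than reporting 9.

11

Suppose Resident 1 reports 4, Resident 2 reports 9 and Resident 4 reports 9.
Report 9: project not built, utility 0.
Report 11: project built, pays 8, utility 9 - 8 = 1.
So reporting 11 beats truth here (1 > 0).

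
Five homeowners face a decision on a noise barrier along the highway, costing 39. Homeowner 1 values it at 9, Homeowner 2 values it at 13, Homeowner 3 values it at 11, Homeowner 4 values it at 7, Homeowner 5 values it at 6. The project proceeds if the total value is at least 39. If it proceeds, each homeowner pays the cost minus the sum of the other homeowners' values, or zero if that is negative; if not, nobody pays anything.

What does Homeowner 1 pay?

Total value 46 ≥ cost 39, so the project is built.
The other homeowners' values sum to 37.
Cost minus that sum is 39 - 37 = 2.

2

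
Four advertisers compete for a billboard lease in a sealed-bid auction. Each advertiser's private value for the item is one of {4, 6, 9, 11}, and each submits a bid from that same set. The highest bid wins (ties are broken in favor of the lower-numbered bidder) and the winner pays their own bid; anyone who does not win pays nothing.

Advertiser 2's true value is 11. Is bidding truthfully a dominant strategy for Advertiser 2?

No

Consider the case where Advertiser 1 bids 4, Advertiser 3 bids 4 and Advertiser 4 bids 4.
Truthful bid 11: wins, pays 11, utility 11 - 11 = 0.
Bid 6 instead: wins, pays 6, utility 11 - 6 = 5.
Since 5 > 0, bidding 6 is strictly better here, so truthful bidding is not dominant.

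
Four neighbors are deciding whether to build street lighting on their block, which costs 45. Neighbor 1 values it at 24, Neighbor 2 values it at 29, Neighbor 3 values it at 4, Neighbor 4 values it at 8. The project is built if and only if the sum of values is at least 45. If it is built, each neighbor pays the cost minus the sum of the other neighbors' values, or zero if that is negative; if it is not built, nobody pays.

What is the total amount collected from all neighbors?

13

Total value 65 ≥ cost 45, so it is built.
Neighbor 1: others sum to 41; max(0, 45 - 41) = 4.
Neighbor 2: others sum to 36; max(0, 45 - 36) = 9.
Neighbor 3: others sum to 61; max(0, 45 - 61) = 0.
Neighbor 4: others sum to 57; max(0, 45 - 57) = 0.
Total collected = 4 + 9 + 0 + 0 = 13.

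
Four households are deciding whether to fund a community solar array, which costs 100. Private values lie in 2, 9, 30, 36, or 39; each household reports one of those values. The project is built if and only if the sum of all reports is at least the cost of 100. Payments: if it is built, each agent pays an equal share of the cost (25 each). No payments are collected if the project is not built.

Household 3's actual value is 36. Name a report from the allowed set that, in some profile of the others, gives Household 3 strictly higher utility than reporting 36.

Suppose Household 1 reports 2, Household 2 reports 30 and Household 4 reports 30.
Report 36: project not built, utility 0.
Report 39: project built, pays 25, utility 36 - 25 = 11.
So reporting 39 beats truth here (11 > 0).

39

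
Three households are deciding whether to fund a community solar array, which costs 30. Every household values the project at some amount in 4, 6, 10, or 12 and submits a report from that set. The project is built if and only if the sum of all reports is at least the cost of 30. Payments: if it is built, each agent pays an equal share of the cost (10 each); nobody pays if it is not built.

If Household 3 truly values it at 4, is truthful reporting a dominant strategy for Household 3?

Check each profile of the others' reports and compare truth against every alternative report.
Others report (12, 12): truth gives 0, best alternative gives -6.
Others report (4, 4): truth gives 0, best alternative gives 0.
Others report (4, 6): truth gives 0, best alternative gives 0.
Others report (4, 10): truth gives 0, best alternative gives 0.
Others report (4, 12): truth gives 0, best alternative gives 0.
Others report (6, 4): truth gives 0, best alternative gives 0.
(Remaining 10 profiles checked similarly; truth is weakly best in each.)
In every case the truthful report is at least as good as any alternative, so it is a dominant strategy.

Yes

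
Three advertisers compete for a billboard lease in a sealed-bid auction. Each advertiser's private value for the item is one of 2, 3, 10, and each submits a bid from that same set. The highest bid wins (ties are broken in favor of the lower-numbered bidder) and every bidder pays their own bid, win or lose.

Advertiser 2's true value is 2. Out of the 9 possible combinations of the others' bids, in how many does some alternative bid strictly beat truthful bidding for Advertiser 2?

2

Others bid (2, 2): truth gives -2; bid 3 gives -1 > -2. Violating.
Others bid (2, 3): truth gives -2; bid 3 gives -1 > -2. Violating.
Others bid (2, 10): truth gives -2; no alternative beats it.
Others bid (3, 2): truth gives -2; no alternative beats it.
(Checking all 9 profiles: 2 have a profitable deviation, 7 do not.)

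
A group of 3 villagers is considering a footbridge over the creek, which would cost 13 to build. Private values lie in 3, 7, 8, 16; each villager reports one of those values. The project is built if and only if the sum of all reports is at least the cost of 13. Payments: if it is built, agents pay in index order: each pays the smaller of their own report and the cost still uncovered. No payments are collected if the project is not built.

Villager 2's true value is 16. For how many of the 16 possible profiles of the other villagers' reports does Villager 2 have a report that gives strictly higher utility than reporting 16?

Others report (3, 3): truth gives 6; report 7 gives 9 > 6. Violating.
Others report (3, 7): truth gives 6; report 3 gives 13 > 6. Violating.
Others report (3, 8): truth gives 6; report 3 gives 13 > 6. Violating.
Others report (3, 16): truth gives 6; report 3 gives 13 > 6. Violating.
Others report (16, 3): truth gives 16; no alternative beats it.
Others report (16, 7): truth gives 16; no alternative beats it.
(Checking all 16 profiles: 12 have a profitable deviation, 4 do not.)

12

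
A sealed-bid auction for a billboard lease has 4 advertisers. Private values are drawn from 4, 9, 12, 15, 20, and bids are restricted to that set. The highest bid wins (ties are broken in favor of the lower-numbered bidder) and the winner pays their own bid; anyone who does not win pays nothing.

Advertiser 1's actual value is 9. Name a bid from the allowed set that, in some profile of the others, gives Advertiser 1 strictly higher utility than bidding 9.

4

Suppose Advertiser 2 bids 4, Advertiser 3 bids 4 and Advertiser 4 bids 4.
Bid 9: wins, pays 9, utility 9 - 9 = 0.
Bid 4: wins, pays 4, utility 9 - 4 = 5.
So bidding 4 beats truth here (5 > 0).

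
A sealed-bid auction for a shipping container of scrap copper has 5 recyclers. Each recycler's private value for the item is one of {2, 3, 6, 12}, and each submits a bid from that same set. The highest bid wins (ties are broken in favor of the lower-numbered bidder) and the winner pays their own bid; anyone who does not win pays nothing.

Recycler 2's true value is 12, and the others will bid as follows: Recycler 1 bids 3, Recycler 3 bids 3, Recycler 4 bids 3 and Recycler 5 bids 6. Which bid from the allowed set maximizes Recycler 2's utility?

6

Bid 2: loses, pays 0, utility 0.
Bid 3: loses, pays 0, utility 0.
Bid 6: wins, pays 6, utility 12 - 6 = 6.
Bid 12: wins, pays 12, utility 12 - 12 = 0.
The best choice is 6 with utility 6.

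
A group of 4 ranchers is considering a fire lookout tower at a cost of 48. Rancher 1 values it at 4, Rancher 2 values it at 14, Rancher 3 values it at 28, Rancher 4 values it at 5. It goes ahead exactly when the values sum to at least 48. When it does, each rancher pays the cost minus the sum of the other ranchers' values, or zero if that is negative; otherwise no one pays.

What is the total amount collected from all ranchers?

Total value 51 ≥ cost 48, so it is built.
Rancher 1: others sum to 47; max(0, 48 - 47) = 1.
Rancher 2: others sum to 37; max(0, 48 - 37) = 11.
Rancher 3: others sum to 23; max(0, 48 - 23) = 25.
Rancher 4: others sum to 46; max(0, 48 - 46) = 2.
Total collected = 1 + 11 + 25 + 2 = 39.

39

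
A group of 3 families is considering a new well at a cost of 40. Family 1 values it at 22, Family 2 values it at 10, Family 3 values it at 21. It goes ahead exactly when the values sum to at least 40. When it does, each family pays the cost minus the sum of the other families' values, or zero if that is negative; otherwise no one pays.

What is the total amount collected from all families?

Total value 53 ≥ cost 40, so it is built.
Family 1: others sum to 31; max(0, 40 - 31) = 9.
Family 2: others sum to 43; max(0, 40 - 43) = 0.
Family 3: others sum to 32; max(0, 40 - 32) = 8.
Total collected = 9 + 0 + 8 = 17.

17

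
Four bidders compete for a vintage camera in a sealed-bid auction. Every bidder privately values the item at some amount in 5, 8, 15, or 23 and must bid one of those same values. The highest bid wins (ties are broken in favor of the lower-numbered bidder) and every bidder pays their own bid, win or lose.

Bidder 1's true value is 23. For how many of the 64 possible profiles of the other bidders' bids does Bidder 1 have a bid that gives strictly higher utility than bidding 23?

Others bid (5, 5, 5): truth gives 0; bid 5 gives 18 > 0. Violating.
Others bid (5, 5, 8): truth gives 0; bid 8 gives 15 > 0. Violating.
Others bid (5, 5, 15): truth gives 0; bid 15 gives 8 > 0. Violating.
Others bid (5, 8, 5): truth gives 0; bid 8 gives 15 > 0. Violating.
Others bid (5, 5, 23): truth gives 0; no alternative beats it.
Others bid (5, 8, 23): truth gives 0; no alternative beats it.
(Checking all 64 profiles: 27 have a profitable deviation, 37 do not.)

27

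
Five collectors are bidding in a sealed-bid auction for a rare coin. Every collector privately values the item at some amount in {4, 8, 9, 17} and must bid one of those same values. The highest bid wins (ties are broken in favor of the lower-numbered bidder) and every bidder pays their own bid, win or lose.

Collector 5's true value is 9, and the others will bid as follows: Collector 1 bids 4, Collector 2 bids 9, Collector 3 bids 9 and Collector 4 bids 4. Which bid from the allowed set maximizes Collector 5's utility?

4

Bid 4: loses but pays 4, utility -4.
Bid 8: loses but pays 8, utility -8.
Bid 9: loses but pays 9, utility -9.
Bid 17: wins, pays 17, utility 9 - 17 = -8.
The best choice is 4 with utility -4.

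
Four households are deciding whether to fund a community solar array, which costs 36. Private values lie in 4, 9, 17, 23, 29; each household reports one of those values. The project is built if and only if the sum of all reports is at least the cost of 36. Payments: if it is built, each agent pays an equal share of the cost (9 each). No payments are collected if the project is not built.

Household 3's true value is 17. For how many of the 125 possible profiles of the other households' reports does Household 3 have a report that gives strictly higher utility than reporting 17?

Others report (4, 4, 4): truth gives 0; report 29 gives 8 > 0. Violating.
Others report (4, 4, 9): truth gives 0; report 23 gives 8 > 0. Violating.
Others report (4, 9, 4): truth gives 0; report 23 gives 8 > 0. Violating.
Others report (9, 4, 4): truth gives 0; report 23 gives 8 > 0. Violating.
Others report (4, 4, 17): truth gives 8; no alternative beats it.
Others report (4, 4, 23): truth gives 8; no alternative beats it.
(Checking all 125 profiles: 4 have a profitable deviation, 121 do not.)

4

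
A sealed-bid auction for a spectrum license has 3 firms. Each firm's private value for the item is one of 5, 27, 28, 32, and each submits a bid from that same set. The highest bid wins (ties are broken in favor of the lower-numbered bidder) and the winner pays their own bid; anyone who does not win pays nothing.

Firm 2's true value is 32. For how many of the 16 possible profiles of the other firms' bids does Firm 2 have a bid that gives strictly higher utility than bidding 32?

Others bid (5, 5): truth gives 0; bid 27 gives 5 > 0. Violating.
Others bid (5, 27): truth gives 0; bid 27 gives 5 > 0. Violating.
Others bid (5, 28): truth gives 0; bid 28 gives 4 > 0. Violating.
Others bid (27, 5): truth gives 0; bid 28 gives 4 > 0. Violating.
Others bid (5, 32): truth gives 0; no alternative beats it.
Others bid (27, 32): truth gives 0; no alternative beats it.
(Checking all 16 profiles: 6 have a profitable deviation, 10 do not.)

6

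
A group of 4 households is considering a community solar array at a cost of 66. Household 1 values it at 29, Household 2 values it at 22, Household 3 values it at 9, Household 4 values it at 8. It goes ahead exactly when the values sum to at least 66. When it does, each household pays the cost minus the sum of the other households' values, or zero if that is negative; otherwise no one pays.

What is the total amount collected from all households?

60

Total value 68 ≥ cost 66, so it is built.
Household 1: others sum to 39; max(0, 66 - 39) = 27.
Household 2: others sum to 46; max(0, 66 - 46) = 20.
Household 3: others sum to 59; max(0, 66 - 59) = 7.
Household 4: others sum to 60; max(0, 66 - 60) = 6.
Total collected = 27 + 20 + 7 + 6 = 60.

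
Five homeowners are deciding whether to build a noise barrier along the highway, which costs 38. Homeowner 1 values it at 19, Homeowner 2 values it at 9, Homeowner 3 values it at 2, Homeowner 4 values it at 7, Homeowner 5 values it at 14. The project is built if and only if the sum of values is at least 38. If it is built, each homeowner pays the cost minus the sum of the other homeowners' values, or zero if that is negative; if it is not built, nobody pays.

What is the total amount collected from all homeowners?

7

Total value 51 ≥ cost 38, so it is built.
Homeowner 1: others sum to 32; max(0, 38 - 32) = 6.
Homeowner 2: others sum to 42; max(0, 38 - 42) = 0.
Homeowner 3: others sum to 49; max(0, 38 - 49) = 0.
Homeowner 4: others sum to 44; max(0, 38 - 44) = 0.
Homeowner 5: others sum to 37; max(0, 38 - 37) = 1.
Total collected = 6 + 0 + 0 + 0 + 1 = 7.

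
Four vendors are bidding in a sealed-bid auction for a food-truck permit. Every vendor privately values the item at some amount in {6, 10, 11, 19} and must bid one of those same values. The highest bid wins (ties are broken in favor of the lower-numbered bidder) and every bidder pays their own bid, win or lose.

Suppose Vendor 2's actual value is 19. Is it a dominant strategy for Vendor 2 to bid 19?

No

Consider the case where Vendor 1 bids 6, Vendor 3 bids 6 and Vendor 4 bids 6.
Truthful bid 19: wins, pays 19, utility 19 - 19 = 0.
Bid 10 instead: wins, pays 10, utility 19 - 10 = 9.
Since 9 > 0, bidding 10 is strictly better here, so truthful bidding is not dominant.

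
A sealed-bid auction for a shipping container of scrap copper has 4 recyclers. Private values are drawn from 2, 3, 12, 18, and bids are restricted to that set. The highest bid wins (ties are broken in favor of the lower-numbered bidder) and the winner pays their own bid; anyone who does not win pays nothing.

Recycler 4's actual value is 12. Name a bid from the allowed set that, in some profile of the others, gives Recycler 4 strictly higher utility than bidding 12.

Suppose Recycler 1 bids 2, Recycler 2 bids 2 and Recycler 3 bids 2.
Bid 12: wins, pays 12, utility 12 - 12 = 0.
Bid 3: wins, pays 3, utility 12 - 3 = 9.
So bidding 3 beats truth here (9 > 0).

3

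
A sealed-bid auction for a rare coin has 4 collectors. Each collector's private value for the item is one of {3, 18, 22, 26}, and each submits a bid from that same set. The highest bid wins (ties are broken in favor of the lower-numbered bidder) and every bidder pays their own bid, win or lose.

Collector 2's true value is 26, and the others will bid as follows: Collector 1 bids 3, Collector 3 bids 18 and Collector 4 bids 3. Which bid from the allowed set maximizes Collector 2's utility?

18

Bid 3: loses but pays 3, utility -3.
Bid 18: wins, pays 18, utility 26 - 18 = 8.
Bid 22: wins, pays 22, utility 26 - 22 = 4.
Bid 26: wins, pays 26, utility 26 - 26 = 0.
The best choice is 18 with utility 8.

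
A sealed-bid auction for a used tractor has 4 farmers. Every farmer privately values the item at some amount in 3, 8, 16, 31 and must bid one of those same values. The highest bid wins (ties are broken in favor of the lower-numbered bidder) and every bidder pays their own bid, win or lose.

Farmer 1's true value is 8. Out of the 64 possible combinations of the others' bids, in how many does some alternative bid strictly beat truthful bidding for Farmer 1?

Others bid (3, 3, 3): truth gives 0; bid 3 gives 5 > 0. Violating.
Others bid (3, 3, 16): truth gives -8; bid 3 gives -3 > -8. Violating.
Others bid (3, 3, 31): truth gives -8; bid 3 gives -3 > -8. Violating.
Others bid (3, 8, 16): truth gives -8; bid 3 gives -3 > -8. Violating.
Others bid (3, 3, 8): truth gives 0; no alternative beats it.
Others bid (3, 8, 3): truth gives 0; no alternative beats it.
(Checking all 64 profiles: 57 have a profitable deviation, 7 do not.)

57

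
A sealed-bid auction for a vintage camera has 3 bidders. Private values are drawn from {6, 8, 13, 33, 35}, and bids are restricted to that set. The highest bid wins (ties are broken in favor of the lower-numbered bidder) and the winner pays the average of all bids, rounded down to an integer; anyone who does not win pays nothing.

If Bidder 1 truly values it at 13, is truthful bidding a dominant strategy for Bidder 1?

Consider the case where Bidder 2 bids 6 and Bidder 3 bids 6.
Truthful bid 13: wins, pays 8, utility 13 - 8 = 5.
Bid 6 instead: wins, pays 6, utility 13 - 6 = 7.
Since 7 > 5, bidding 6 is strictly better here, so truthful bidding is not dominant.

No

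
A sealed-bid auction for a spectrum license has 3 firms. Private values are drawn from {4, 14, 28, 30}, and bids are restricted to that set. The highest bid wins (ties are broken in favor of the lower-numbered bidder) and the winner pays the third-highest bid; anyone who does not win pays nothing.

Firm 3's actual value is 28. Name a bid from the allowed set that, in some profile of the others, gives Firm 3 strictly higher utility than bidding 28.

30

Suppose Firm 1 bids 4 and Firm 2 bids 28.
Bid 28: loses, pays 0, utility 0.
Bid 30: wins, pays 4, utility 28 - 4 = 24.
So bidding 30 beats truth here (24 > 0).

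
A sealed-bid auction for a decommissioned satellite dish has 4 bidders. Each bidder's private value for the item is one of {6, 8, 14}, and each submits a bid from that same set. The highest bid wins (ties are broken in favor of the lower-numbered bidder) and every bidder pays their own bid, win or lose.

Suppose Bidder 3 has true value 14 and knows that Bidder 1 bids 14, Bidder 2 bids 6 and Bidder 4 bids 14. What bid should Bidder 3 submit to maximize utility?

Bid 6: loses but pays 6, utility -6.
Bid 8: loses but pays 8, utility -8.
Bid 14: loses but pays 14, utility -14.
The best choice is 6 with utility -6.

6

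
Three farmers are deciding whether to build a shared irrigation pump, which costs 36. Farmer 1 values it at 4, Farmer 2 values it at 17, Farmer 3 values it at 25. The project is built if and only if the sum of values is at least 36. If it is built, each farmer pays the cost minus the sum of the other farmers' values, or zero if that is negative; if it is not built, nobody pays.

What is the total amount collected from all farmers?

Total value 46 ≥ cost 36, so it is built.
Farmer 1: others sum to 42; max(0, 36 - 42) = 0.
Farmer 2: others sum to 29; max(0, 36 - 29) = 7.
Farmer 3: others sum to 21; max(0, 36 - 21) = 15.
Total collected = 0 + 7 + 15 = 22.

22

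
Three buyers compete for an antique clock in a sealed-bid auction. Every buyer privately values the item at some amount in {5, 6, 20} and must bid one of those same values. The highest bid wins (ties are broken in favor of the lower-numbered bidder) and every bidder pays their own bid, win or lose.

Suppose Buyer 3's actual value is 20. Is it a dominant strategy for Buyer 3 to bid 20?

No

Consider the case where Buyer 1 bids 5 and Buyer 2 bids 5.
Truthful bid 20: wins, pays 20, utility 20 - 20 = 0.
Bid 6 instead: wins, pays 6, utility 20 - 6 = 14.
Since 14 > 0, bidding 6 is strictly better here, so truthful bidding is not dominant.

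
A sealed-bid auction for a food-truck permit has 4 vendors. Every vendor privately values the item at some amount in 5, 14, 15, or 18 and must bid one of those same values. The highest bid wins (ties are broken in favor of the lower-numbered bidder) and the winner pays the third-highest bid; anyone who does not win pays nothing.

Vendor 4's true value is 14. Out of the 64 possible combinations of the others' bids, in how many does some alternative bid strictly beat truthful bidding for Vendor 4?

6

Others bid (5, 5, 14): truth gives 0; bid 15 gives 9 > 0. Violating.
Others bid (5, 5, 15): truth gives 0; bid 18 gives 9 > 0. Violating.
Others bid (5, 14, 5): truth gives 0; bid 15 gives 9 > 0. Violating.
Others bid (5, 15, 5): truth gives 0; bid 18 gives 9 > 0. Violating.
Others bid (5, 5, 5): truth gives 9; no alternative beats it.
Others bid (5, 5, 18): truth gives 0; no alternative beats it.
(Checking all 64 profiles: 6 have a profitable deviation, 58 do not.)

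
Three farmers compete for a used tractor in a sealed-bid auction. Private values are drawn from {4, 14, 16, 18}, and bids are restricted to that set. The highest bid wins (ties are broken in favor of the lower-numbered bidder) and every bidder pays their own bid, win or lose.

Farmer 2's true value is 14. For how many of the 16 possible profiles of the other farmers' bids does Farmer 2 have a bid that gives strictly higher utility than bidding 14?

Others bid (4, 16): truth gives -14; bid 16 gives -2 > -14. Violating.
Others bid (4, 18): truth gives -14; bid 4 gives -4 > -14. Violating.
Others bid (14, 4): truth gives -14; bid 16 gives -2 > -14. Violating.
Others bid (14, 14): truth gives -14; bid 16 gives -2 > -14. Violating.
Others bid (4, 4): truth gives 0; no alternative beats it.
Others bid (4, 14): truth gives 0; no alternative beats it.
(Checking all 16 profiles: 14 have a profitable deviation, 2 do not.)

14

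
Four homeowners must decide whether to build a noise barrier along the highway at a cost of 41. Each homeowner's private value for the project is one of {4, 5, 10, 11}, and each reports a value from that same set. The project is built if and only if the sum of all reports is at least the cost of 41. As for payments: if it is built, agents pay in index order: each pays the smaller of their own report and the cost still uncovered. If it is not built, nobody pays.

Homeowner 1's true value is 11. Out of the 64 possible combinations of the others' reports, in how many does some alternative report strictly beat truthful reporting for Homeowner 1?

Others report (10, 10, 11): truth gives 0; report 10 gives 1 > 0. Violating.
Others report (10, 11, 10): truth gives 0; report 10 gives 1 > 0. Violating.
Others report (10, 11, 11): truth gives 0; report 10 gives 1 > 0. Violating.
Others report (11, 10, 10): truth gives 0; report 10 gives 1 > 0. Violating.
Others report (4, 4, 4): truth gives 0; no alternative beats it.
Others report (4, 4, 5): truth gives 0; no alternative beats it.
(Checking all 64 profiles: 7 have a profitable deviation, 57 do not.)

7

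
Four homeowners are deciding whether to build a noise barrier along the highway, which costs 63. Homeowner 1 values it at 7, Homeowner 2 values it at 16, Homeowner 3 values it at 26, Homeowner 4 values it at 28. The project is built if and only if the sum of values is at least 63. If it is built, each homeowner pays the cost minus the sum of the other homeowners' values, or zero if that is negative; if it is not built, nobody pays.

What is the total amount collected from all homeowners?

28

Total value 77 ≥ cost 63, so it is built.
Homeowner 1: others sum to 70; max(0, 63 - 70) = 0.
Homeowner 2: others sum to 61; max(0, 63 - 61) = 2.
Homeowner 3: others sum to 51; max(0, 63 - 51) = 12.
Homeowner 4: others sum to 49; max(0, 63 - 49) = 14.
Total collected = 0 + 2 + 12 + 14 = 28.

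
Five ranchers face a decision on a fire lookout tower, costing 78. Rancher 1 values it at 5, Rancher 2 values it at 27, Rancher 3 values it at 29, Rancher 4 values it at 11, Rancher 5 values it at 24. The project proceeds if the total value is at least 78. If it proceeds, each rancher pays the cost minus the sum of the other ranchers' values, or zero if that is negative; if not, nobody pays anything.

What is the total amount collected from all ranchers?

26

Total value 96 ≥ cost 78, so it is built.
Rancher 1: others sum to 91; max(0, 78 - 91) = 0.
Rancher 2: others sum to 69; max(0, 78 - 69) = 9.
Rancher 3: others sum to 67; max(0, 78 - 67) = 11.
Rancher 4: others sum to 85; max(0, 78 - 85) = 0.
Rancher 5: others sum to 72; max(0, 78 - 72) = 6.
Total collected = 0 + 9 + 11 + 0 + 6 = 26.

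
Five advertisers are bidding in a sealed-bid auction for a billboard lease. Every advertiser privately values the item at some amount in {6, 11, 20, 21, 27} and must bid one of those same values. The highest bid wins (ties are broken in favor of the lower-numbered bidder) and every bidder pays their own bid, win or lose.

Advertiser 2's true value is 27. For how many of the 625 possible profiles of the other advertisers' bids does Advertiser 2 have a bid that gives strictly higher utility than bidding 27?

317

Others bid (6, 6, 6, 6): truth gives 0; bid 11 gives 16 > 0. Violating.
Others bid (6, 6, 6, 11): truth gives 0; bid 11 gives 16 > 0. Violating.
Others bid (6, 6, 6, 20): truth gives 0; bid 20 gives 7 > 0. Violating.
Others bid (6, 6, 6, 21): truth gives 0; bid 21 gives 6 > 0. Violating.
Others bid (6, 6, 6, 27): truth gives 0; no alternative beats it.
Others bid (6, 6, 11, 27): truth gives 0; no alternative beats it.
(Checking all 625 profiles: 317 have a profitable deviation, 308 do not.)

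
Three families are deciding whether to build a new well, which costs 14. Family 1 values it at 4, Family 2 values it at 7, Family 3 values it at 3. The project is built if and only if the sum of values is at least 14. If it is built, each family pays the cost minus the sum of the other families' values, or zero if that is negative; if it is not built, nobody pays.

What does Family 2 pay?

Total value 14 ≥ cost 14, so the project is built.
The other families' values sum to 7.
Cost minus that sum is 14 - 7 = 7.

7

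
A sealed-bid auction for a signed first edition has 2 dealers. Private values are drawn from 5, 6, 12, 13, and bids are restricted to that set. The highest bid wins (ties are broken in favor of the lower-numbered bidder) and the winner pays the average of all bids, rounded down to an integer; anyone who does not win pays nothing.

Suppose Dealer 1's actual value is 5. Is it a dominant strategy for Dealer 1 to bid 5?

Check each profile of the others' bids and compare truth against every alternative bid.
Others bid (6): truth gives 0, best alternative gives -1.
Others bid (5): truth gives 0, best alternative gives 0.
Others bid (12): truth gives 0, best alternative gives 0.
Others bid (13): truth gives 0, best alternative gives 0.
In every case the truthful bid is at least as good as any alternative, so it is a dominant strategy.

Yes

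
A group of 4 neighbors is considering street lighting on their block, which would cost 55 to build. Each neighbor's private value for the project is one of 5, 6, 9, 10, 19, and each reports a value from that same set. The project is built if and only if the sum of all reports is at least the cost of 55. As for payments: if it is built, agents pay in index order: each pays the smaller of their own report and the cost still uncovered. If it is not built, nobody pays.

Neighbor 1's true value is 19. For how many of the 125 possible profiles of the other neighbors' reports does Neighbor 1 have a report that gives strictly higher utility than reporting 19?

7

Others report (9, 19, 19): truth gives 0; report 9 gives 10 > 0. Violating.
Others report (10, 19, 19): truth gives 0; report 9 gives 10 > 0. Violating.
Others report (19, 9, 19): truth gives 0; report 9 gives 10 > 0. Violating.
Others report (19, 10, 19): truth gives 0; report 9 gives 10 > 0. Violating.
Others report (5, 5, 5): truth gives 0; no alternative beats it.
Others report (5, 5, 6): truth gives 0; no alternative beats it.
(Checking all 125 profiles: 7 have a profitable deviation, 118 do not.)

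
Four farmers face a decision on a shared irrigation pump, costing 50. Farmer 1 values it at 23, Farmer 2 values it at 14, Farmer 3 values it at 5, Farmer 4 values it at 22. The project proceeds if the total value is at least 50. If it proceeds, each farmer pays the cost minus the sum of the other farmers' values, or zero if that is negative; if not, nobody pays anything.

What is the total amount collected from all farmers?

Total value 64 ≥ cost 50, so it is built.
Farmer 1: others sum to 41; max(0, 50 - 41) = 9.
Farmer 2: others sum to 50; max(0, 50 - 50) = 0.
Farmer 3: others sum to 59; max(0, 50 - 59) = 0.
Farmer 4: others sum to 42; max(0, 50 - 42) = 8.
Total collected = 9 + 0 + 0 + 8 = 17.

17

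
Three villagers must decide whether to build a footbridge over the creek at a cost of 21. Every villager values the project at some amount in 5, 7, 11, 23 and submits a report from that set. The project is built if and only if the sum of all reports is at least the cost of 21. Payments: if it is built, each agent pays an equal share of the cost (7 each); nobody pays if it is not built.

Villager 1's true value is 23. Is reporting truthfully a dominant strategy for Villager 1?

Check each profile of the others' reports and compare truth against every alternative report.
Others report (5, 5): truth gives 16, best alternative gives 16.
Others report (5, 7): truth gives 16, best alternative gives 16.
Others report (5, 11): truth gives 16, best alternative gives 16.
Others report (5, 23): truth gives 16, best alternative gives 16.
Others report (7, 5): truth gives 16, best alternative gives 16.
Others report (7, 7): truth gives 16, best alternative gives 16.
(Remaining 10 profiles checked similarly; truth is weakly best in each.)
In every case the truthful report is at least as good as any alternative, so it is a dominant strategy.

Yes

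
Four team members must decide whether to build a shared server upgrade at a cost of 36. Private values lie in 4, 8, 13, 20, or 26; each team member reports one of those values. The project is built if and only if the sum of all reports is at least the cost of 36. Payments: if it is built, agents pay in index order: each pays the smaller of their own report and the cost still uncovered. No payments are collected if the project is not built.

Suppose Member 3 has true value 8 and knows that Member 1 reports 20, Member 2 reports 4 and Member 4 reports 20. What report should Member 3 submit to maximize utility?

Report 4: project built, pays 4, utility 8 - 4 = 4.
Report 8: project built, pays 8, utility 8 - 8 = 0.
Report 13: project built, pays 12, utility 8 - 12 = -4.
Report 20: project built, pays 12, utility 8 - 12 = -4.
Report 26: project built, pays 12, utility 8 - 12 = -4.
The best choice is 4 with utility 4.

4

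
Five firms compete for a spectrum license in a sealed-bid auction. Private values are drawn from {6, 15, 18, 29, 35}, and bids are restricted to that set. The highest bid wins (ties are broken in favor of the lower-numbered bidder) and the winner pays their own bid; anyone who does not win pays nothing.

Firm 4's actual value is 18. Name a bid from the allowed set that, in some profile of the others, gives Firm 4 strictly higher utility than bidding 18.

15

Suppose Firm 1 bids 6, Firm 2 bids 6, Firm 3 bids 6 and Firm 5 bids 6.
Bid 18: wins, pays 18, utility 18 - 18 = 0.
Bid 15: wins, pays 15, utility 18 - 15 = 3.
So bidding 15 beats truth here (3 > 0).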